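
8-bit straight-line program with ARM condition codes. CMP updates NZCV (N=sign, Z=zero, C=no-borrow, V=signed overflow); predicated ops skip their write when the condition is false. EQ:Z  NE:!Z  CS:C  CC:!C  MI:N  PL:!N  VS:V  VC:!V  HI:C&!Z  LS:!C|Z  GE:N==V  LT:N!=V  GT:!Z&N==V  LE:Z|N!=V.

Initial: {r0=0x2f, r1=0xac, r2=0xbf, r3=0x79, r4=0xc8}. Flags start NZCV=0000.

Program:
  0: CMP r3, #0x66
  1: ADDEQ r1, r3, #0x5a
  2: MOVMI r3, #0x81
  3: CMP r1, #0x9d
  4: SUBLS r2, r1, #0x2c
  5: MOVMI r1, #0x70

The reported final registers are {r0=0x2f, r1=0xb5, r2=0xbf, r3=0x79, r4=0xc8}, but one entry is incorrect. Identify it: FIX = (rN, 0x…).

FIX = (r1, 0xac)

0: ✓ CMP  NZCV=0010
1: · ADDEQ
2: · MOVMI
3: ✓ CMP  NZCV=0010
4: · SUBLS
5: · MOVMI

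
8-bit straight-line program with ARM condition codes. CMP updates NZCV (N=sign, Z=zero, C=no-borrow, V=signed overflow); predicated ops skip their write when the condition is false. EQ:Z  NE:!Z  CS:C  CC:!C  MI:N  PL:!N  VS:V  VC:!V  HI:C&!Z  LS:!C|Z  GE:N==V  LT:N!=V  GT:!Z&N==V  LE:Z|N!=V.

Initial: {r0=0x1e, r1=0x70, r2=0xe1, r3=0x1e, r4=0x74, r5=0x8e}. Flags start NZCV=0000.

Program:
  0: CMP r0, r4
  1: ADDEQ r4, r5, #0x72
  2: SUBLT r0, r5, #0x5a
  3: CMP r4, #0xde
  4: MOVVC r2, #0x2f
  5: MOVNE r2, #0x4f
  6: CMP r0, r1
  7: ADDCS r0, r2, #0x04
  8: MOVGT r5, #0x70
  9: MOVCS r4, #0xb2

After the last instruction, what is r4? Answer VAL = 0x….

[0] flags=1000 → (cmp)
[1] flags=1000 EQ?F → skip
[2] flags=1000 LT?T → r0=0x34
[3] flags=1001 → (cmp)
[4] flags=1001 VC?F → skip
[5] flags=1001 NE?T → r2=0x4f
[6] flags=1000 → (cmp)
[7] flags=1000 CS?F → skip
[8] flags=1000 GT?F → skip
[9] flags=1000 CS?F → skip

VAL = 0x74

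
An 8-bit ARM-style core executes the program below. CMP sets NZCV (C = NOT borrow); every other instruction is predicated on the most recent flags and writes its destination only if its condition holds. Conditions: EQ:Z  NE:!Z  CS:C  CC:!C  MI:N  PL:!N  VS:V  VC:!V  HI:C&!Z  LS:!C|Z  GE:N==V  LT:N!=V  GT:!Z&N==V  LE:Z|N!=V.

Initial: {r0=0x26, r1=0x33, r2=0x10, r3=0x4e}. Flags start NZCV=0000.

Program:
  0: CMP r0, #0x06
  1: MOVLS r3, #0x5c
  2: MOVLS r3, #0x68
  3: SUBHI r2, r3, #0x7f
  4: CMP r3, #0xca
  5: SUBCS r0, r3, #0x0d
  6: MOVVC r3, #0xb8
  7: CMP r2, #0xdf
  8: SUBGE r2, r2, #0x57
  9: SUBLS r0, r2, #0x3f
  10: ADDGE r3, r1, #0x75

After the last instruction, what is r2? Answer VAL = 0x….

VAL = 0xcf

0: ✓ CMP  NZCV=0010
1: · MOVLS
2: · MOVLS
3: ✓ SUBHI  r2←0xcf
4: ✓ CMP  NZCV=1001
5: · SUBCS
6: · MOVVC
7: ✓ CMP  NZCV=1000
8: · SUBGE
9: ✓ SUBLS  r0←0x90
10: · ADDGE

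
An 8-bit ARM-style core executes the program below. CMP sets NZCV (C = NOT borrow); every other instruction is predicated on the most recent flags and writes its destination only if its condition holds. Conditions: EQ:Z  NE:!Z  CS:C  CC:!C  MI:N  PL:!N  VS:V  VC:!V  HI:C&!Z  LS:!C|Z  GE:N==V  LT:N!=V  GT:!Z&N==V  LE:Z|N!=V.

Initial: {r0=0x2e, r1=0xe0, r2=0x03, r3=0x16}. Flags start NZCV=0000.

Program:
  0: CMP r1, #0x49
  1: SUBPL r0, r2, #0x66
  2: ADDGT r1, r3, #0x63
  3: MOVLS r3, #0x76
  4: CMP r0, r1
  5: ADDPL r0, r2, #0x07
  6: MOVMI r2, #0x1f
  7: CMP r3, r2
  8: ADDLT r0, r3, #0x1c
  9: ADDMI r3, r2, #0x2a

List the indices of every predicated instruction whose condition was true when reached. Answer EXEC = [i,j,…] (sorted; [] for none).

0: ✓ CMP  NZCV=1010
1: · SUBPL
2: · ADDGT
3: · MOVLS
4: ✓ CMP  NZCV=0000
5: ✓ ADDPL  r0←0x0a
6: · MOVMI
7: ✓ CMP  NZCV=0010
8: · ADDLT
9: · ADDMI

EXEC = [5]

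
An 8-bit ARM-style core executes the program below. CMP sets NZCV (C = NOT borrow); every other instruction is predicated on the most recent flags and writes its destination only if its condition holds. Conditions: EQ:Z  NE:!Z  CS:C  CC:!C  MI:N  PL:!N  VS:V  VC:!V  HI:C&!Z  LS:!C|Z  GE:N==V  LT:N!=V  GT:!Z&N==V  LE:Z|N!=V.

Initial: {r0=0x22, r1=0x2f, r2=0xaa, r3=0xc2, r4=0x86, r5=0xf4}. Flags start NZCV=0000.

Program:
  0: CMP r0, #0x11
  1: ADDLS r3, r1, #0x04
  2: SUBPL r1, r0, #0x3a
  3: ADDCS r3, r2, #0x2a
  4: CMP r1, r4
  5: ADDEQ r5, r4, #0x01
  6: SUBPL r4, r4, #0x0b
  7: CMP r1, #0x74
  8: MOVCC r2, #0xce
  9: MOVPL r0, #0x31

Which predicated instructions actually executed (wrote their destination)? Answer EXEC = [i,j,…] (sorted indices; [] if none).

[0] flags=0010 → (cmp)
[1] flags=0010 LS?F → skip
[2] flags=0010 PL?T → r1=0xe8
[3] flags=0010 CS?T → r3=0xd4
[4] flags=0010 → (cmp)
[5] flags=0010 EQ?F → skip
[6] flags=0010 PL?T → r4=0x7b
[7] flags=0011 → (cmp)
[8] flags=0011 CC?F → skip
[9] flags=0011 PL?T → r0=0x31

EXEC = [2,3,6,9]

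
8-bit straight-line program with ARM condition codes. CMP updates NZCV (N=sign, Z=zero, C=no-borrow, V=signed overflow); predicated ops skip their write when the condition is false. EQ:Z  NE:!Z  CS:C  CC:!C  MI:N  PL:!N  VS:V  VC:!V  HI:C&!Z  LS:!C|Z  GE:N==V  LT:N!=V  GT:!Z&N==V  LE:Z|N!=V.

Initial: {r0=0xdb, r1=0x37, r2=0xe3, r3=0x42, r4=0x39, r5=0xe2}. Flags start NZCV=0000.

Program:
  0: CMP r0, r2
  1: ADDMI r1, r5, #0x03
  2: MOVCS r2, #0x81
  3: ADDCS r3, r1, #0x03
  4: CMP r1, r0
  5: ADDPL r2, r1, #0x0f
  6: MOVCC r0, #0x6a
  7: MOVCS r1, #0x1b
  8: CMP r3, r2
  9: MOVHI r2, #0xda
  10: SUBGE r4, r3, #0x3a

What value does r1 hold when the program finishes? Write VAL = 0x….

[0] flags=1000 → (cmp)
[1] flags=1000 MI?T → r1=0xe5
[2] flags=1000 CS?F → skip
[3] flags=1000 CS?F → skip
[4] flags=0010 → (cmp)
[5] flags=0010 PL?T → r2=0xf4
[6] flags=0010 CC?F → skip
[7] flags=0010 CS?T → r1=0x1b
[8] flags=0000 → (cmp)
[9] flags=0000 HI?F → skip
[10] flags=0000 GE?T → r4=0x08

VAL = 0x1b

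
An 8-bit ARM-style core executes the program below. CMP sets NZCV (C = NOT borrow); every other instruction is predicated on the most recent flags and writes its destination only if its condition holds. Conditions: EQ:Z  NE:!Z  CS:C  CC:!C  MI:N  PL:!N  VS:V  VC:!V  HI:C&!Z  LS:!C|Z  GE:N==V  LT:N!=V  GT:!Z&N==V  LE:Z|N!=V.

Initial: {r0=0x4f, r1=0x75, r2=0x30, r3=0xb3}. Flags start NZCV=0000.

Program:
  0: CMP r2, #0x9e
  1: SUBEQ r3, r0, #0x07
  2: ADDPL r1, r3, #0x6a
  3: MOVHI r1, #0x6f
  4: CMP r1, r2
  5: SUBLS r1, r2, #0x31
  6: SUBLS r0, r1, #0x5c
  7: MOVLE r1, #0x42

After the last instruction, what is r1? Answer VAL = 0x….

VAL = 0x75

0: ✓ CMP  NZCV=1001
1: · SUBEQ
2: · ADDPL
3: · MOVHI
4: ✓ CMP  NZCV=0010
5: · SUBLS
6: · SUBLS
7: · MOVLE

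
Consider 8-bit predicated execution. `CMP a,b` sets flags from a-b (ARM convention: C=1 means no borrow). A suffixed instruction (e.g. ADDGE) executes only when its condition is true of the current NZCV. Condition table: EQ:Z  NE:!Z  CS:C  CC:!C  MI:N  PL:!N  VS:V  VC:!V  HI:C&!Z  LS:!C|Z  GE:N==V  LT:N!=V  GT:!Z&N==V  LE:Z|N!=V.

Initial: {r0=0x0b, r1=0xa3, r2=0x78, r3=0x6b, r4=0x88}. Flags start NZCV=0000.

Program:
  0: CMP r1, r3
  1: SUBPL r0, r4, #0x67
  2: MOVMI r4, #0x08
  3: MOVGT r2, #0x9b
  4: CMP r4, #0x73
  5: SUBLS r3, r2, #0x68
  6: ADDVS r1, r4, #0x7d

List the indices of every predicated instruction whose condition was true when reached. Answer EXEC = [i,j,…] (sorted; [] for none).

EXEC = [1,6]

0: ✓ CMP  NZCV=0011
1: ✓ SUBPL  r0←0x21
2: · MOVMI
3: · MOVGT
4: ✓ CMP  NZCV=0011
5: · SUBLS
6: ✓ ADDVS  r1←0x05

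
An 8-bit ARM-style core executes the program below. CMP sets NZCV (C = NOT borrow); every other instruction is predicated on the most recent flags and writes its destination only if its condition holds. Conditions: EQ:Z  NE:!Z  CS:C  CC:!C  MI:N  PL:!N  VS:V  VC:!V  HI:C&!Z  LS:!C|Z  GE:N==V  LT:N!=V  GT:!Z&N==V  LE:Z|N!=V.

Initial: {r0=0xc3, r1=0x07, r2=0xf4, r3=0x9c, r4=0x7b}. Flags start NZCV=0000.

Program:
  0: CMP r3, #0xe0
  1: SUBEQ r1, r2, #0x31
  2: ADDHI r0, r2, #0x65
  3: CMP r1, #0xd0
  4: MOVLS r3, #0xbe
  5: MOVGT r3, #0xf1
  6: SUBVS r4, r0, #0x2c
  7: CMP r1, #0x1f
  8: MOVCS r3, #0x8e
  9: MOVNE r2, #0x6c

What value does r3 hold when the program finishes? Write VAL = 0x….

0: ✓ CMP  NZCV=1000
1: · SUBEQ
2: · ADDHI
3: ✓ CMP  NZCV=0000
4: ✓ MOVLS  r3←0xbe
5: ✓ MOVGT  r3←0xf1
6: · SUBVS
7: ✓ CMP  NZCV=1000
8: · MOVCS
9: ✓ MOVNE  r2←0x6c

VAL = 0xf1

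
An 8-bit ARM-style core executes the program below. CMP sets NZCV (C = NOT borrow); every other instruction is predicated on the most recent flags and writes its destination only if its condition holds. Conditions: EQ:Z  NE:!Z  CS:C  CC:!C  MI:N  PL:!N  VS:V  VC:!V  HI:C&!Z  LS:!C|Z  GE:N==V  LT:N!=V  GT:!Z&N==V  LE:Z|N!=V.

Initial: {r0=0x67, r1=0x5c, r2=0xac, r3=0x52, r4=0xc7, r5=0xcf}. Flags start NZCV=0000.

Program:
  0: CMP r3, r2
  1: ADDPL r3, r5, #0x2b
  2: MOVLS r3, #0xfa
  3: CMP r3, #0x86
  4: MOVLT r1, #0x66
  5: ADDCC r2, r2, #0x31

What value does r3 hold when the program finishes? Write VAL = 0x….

VAL = 0xfa

0: ✓ CMP  NZCV=1001
1: · ADDPL
2: ✓ MOVLS  r3←0xfa
3: ✓ CMP  NZCV=0010
4: · MOVLT
5: · ADDCC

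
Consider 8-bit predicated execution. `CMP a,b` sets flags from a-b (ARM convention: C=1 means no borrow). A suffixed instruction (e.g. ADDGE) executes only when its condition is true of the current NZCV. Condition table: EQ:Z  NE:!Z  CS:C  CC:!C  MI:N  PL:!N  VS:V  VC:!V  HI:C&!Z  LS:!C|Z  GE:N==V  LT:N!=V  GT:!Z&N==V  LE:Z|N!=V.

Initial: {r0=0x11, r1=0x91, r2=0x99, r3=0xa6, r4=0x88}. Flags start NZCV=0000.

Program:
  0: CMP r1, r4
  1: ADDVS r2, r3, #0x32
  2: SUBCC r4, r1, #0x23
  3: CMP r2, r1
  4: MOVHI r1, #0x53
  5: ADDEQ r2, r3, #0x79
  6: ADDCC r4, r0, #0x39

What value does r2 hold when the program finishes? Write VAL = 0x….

0: ✓ CMP  NZCV=0010
1: · ADDVS
2: · SUBCC
3: ✓ CMP  NZCV=0010
4: ✓ MOVHI  r1←0x53
5: · ADDEQ
6: · ADDCC

VAL = 0x99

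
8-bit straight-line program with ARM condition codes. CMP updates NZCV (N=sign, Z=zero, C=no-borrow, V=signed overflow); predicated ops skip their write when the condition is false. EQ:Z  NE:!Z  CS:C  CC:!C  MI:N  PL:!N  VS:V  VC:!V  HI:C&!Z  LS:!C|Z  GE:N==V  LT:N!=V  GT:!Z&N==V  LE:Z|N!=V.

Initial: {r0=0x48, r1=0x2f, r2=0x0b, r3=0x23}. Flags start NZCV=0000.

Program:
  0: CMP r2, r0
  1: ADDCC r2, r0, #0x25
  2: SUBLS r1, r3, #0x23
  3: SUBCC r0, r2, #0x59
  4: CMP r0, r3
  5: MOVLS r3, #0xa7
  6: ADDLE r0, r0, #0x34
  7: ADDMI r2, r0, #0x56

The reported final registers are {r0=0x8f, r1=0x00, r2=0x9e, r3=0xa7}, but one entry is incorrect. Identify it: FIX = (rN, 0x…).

[0] flags=1000 → (cmp)
[1] flags=1000 CC?T → r2=0x6d
[2] flags=1000 LS?T → r1=0x00
[3] flags=1000 CC?T → r0=0x14
[4] flags=1000 → (cmp)
[5] flags=1000 LS?T → r3=0xa7
[6] flags=1000 LE?T → r0=0x48
[7] flags=1000 MI?T → r2=0x9e

FIX = (r0, 0x48)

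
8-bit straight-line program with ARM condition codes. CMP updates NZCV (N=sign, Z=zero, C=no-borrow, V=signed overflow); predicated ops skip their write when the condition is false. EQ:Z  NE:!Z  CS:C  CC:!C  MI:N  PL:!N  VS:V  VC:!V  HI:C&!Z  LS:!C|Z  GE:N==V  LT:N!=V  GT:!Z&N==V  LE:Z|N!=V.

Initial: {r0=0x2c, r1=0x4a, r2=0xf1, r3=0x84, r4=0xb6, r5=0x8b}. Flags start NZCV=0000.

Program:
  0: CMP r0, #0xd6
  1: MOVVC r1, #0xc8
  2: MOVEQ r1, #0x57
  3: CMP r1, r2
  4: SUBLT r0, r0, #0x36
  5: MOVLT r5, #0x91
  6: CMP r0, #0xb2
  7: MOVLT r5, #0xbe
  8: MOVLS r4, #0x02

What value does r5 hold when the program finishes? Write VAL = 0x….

VAL = 0x91

[0] flags=0000 → (cmp)
[1] flags=0000 VC?T → r1=0xc8
[2] flags=0000 EQ?F → skip
[3] flags=1000 → (cmp)
[4] flags=1000 LT?T → r0=0xf6
[5] flags=1000 LT?T → r5=0x91
[6] flags=0010 → (cmp)
[7] flags=0010 LT?F → skip
[8] flags=0010 LS?F → skip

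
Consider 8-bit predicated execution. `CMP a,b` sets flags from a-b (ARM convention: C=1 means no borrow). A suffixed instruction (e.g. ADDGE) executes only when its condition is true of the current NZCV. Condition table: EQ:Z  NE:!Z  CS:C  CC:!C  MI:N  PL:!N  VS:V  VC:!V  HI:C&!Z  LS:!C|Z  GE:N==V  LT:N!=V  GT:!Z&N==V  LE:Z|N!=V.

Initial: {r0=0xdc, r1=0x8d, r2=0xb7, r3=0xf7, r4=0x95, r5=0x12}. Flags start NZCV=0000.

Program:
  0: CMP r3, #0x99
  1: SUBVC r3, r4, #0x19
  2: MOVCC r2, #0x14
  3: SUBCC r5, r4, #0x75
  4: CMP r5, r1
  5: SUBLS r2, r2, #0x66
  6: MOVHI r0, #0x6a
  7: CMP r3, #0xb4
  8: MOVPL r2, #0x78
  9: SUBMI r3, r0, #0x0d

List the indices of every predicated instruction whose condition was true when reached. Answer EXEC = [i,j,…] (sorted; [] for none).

EXEC = [1,5,9]

0: ✓ CMP  NZCV=0010
1: ✓ SUBVC  r3←0x7c
2: · MOVCC
3: · SUBCC
4: ✓ CMP  NZCV=1001
5: ✓ SUBLS  r2←0x51
6: · MOVHI
7: ✓ CMP  NZCV=1001
8: · MOVPL
9: ✓ SUBMI  r3←0xcf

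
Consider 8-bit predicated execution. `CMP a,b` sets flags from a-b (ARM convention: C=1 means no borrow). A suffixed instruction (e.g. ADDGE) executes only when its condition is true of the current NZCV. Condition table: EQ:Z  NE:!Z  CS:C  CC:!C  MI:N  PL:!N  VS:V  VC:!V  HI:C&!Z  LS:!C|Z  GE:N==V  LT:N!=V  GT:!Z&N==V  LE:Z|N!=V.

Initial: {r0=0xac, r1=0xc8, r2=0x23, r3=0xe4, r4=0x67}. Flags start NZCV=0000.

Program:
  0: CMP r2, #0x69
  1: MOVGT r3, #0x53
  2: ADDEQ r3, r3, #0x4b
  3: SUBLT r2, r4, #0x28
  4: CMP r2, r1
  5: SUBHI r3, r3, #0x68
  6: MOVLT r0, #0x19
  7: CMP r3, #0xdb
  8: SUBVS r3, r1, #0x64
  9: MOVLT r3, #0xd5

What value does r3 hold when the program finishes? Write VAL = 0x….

VAL = 0xe4

0: ✓ CMP  NZCV=1000
1: · MOVGT
2: · ADDEQ
3: ✓ SUBLT  r2←0x3f
4: ✓ CMP  NZCV=0000
5: · SUBHI
6: · MOVLT
7: ✓ CMP  NZCV=0010
8: · SUBVS
9: · MOVLT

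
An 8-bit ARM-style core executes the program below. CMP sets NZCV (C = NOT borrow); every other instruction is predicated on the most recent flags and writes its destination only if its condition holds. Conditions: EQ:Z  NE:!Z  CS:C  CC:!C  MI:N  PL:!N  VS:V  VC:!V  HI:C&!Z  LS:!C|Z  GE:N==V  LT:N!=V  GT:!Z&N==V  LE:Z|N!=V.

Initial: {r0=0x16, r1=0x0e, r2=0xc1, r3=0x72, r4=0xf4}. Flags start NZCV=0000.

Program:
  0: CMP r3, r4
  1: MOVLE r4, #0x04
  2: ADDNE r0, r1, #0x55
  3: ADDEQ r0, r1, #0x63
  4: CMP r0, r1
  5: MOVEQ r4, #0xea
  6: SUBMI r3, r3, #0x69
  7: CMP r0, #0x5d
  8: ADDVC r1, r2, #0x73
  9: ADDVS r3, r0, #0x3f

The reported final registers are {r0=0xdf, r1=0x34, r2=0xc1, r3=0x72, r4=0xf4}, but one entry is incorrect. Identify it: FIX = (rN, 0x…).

0: ✓ CMP  NZCV=0000
1: · MOVLE
2: ✓ ADDNE  r0←0x63
3: · ADDEQ
4: ✓ CMP  NZCV=0010
5: · MOVEQ
6: · SUBMI
7: ✓ CMP  NZCV=0010
8: ✓ ADDVC  r1←0x34
9: · ADDVS

FIX = (r0, 0x63)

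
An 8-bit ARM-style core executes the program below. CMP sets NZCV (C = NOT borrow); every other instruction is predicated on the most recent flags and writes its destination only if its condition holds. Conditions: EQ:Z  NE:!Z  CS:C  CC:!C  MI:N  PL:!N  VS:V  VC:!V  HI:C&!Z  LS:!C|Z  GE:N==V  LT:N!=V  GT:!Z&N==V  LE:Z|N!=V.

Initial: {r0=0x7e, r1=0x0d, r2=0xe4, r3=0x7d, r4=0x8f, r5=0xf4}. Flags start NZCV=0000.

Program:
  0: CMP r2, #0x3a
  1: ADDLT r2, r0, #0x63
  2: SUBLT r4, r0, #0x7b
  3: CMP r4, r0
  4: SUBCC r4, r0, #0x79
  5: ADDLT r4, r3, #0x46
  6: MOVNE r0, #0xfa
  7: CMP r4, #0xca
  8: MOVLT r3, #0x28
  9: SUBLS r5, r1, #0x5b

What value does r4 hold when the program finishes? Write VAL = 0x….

0: ✓ CMP  NZCV=1010
1: ✓ ADDLT  r2←0xe1
2: ✓ SUBLT  r4←0x03
3: ✓ CMP  NZCV=1000
4: ✓ SUBCC  r4←0x05
5: ✓ ADDLT  r4←0xc3
6: ✓ MOVNE  r0←0xfa
7: ✓ CMP  NZCV=1000
8: ✓ MOVLT  r3←0x28
9: ✓ SUBLS  r5←0xb2

VAL = 0xc3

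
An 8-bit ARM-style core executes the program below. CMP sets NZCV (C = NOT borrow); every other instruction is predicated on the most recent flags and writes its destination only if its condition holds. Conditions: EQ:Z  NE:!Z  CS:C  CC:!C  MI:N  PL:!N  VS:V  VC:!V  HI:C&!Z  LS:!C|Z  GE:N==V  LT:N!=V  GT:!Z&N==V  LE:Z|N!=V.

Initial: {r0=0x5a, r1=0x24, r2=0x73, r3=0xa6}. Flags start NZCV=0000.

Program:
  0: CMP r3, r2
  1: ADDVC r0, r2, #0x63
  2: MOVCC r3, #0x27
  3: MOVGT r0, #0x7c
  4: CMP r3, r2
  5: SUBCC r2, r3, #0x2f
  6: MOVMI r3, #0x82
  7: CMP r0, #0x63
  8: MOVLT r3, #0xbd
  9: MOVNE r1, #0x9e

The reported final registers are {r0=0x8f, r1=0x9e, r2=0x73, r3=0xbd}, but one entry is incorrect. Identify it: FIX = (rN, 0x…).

[0] flags=0011 → (cmp)
[1] flags=0011 VC?F → skip
[2] flags=0011 CC?F → skip
[3] flags=0011 GT?F → skip
[4] flags=0011 → (cmp)
[5] flags=0011 CC?F → skip
[6] flags=0011 MI?F → skip
[7] flags=1000 → (cmp)
[8] flags=1000 LT?T → r3=0xbd
[9] flags=1000 NE?T → r1=0x9e

FIX = (r0, 0x5a)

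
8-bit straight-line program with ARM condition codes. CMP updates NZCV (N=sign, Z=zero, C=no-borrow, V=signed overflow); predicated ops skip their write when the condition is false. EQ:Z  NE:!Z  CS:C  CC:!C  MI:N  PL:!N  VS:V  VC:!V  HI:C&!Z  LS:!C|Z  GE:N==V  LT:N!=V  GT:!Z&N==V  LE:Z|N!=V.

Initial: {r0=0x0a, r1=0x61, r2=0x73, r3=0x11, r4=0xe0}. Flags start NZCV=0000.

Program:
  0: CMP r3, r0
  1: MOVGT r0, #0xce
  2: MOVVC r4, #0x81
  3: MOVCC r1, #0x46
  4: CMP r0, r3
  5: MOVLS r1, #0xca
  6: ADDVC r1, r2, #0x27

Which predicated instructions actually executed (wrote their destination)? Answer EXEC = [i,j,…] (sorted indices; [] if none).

0: ✓ CMP  NZCV=0010
1: ✓ MOVGT  r0←0xce
2: ✓ MOVVC  r4←0x81
3: · MOVCC
4: ✓ CMP  NZCV=1010
5: · MOVLS
6: ✓ ADDVC  r1←0x9a

EXEC = [1,2,6]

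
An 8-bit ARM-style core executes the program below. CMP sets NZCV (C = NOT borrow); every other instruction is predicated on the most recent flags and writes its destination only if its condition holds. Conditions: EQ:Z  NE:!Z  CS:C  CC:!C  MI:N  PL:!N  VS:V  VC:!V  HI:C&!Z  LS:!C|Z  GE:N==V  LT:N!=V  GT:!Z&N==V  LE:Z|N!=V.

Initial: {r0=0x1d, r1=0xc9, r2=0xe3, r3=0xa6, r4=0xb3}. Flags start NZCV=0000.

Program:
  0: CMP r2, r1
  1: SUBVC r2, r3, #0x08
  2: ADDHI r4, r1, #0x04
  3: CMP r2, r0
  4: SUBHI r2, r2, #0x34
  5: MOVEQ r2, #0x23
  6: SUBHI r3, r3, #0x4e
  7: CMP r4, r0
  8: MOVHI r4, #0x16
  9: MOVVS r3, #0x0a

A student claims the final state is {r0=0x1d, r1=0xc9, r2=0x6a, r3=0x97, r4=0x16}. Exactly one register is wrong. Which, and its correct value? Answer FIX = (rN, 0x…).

[0] flags=0010 → (cmp)
[1] flags=0010 VC?T → r2=0x9e
[2] flags=0010 HI?T → r4=0xcd
[3] flags=1010 → (cmp)
[4] flags=1010 HI?T → r2=0x6a
[5] flags=1010 EQ?F → skip
[6] flags=1010 HI?T → r3=0x58
[7] flags=1010 → (cmp)
[8] flags=1010 HI?T → r4=0x16
[9] flags=1010 VS?F → skip

FIX = (r3, 0x58)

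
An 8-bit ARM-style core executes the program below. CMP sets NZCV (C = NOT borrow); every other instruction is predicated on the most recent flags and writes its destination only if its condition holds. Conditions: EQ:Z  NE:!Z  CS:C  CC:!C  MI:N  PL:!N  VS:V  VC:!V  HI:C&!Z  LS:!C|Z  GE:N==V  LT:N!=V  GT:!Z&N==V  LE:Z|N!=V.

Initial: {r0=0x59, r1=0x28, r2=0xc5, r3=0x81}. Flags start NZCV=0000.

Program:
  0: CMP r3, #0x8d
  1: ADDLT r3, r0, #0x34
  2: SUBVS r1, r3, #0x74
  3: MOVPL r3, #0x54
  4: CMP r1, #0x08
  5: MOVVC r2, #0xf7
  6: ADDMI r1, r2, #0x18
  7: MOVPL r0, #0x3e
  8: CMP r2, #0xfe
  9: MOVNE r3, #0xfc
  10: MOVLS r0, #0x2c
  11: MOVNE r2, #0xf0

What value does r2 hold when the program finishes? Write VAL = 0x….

VAL = 0xf0

0: ✓ CMP  NZCV=1000
1: ✓ ADDLT  r3←0x8d
2: · SUBVS
3: · MOVPL
4: ✓ CMP  NZCV=0010
5: ✓ MOVVC  r2←0xf7
6: · ADDMI
7: ✓ MOVPL  r0←0x3e
8: ✓ CMP  NZCV=1000
9: ✓ MOVNE  r3←0xfc
10: ✓ MOVLS  r0←0x2c
11: ✓ MOVNE  r2←0xf0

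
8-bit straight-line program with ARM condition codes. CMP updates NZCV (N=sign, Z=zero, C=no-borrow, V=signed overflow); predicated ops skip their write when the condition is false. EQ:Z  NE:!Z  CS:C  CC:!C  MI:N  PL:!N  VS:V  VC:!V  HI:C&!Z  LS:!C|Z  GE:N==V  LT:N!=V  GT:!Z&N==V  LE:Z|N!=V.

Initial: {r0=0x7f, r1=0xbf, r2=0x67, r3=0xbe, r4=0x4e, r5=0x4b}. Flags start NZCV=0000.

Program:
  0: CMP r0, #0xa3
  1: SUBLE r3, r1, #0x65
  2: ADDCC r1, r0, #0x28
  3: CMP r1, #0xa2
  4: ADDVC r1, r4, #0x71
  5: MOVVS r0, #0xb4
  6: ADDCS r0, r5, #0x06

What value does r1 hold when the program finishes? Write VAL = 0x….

VAL = 0xbf

0: ✓ CMP  NZCV=1001
1: · SUBLE
2: ✓ ADDCC  r1←0xa7
3: ✓ CMP  NZCV=0010
4: ✓ ADDVC  r1←0xbf
5: · MOVVS
6: ✓ ADDCS  r0←0x51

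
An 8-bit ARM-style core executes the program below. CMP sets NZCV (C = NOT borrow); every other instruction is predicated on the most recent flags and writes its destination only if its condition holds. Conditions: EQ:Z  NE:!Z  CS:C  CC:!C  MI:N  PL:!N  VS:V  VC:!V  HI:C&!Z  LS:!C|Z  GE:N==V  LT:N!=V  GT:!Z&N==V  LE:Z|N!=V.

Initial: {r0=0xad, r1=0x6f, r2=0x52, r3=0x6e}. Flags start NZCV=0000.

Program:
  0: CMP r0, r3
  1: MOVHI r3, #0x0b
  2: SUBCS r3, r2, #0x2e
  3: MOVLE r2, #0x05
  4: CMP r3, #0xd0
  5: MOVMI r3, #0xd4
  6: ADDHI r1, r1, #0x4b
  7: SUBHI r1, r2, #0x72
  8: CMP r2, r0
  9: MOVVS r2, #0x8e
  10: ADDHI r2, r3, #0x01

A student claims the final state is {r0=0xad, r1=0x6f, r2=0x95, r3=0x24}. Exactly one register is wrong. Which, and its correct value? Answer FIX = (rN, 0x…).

FIX = (r2, 0x05)

0: ✓ CMP  NZCV=0011
1: ✓ MOVHI  r3←0x0b
2: ✓ SUBCS  r3←0x24
3: ✓ MOVLE  r2←0x05
4: ✓ CMP  NZCV=0000
5: · MOVMI
6: · ADDHI
7: · SUBHI
8: ✓ CMP  NZCV=0000
9: · MOVVS
10: · ADDHI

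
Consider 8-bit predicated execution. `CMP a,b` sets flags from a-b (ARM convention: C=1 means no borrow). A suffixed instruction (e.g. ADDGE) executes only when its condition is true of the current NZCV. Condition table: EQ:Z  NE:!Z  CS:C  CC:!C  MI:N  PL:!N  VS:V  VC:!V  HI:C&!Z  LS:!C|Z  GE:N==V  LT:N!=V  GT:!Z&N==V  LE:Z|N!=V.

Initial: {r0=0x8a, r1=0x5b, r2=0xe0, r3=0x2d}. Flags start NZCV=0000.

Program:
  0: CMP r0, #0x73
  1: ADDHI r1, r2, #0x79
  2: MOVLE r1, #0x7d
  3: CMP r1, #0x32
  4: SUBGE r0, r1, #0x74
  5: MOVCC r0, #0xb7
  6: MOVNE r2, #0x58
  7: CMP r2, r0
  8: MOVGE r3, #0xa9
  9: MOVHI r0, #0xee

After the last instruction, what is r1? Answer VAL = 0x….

VAL = 0x7d

0: ✓ CMP  NZCV=0011
1: ✓ ADDHI  r1←0x59
2: ✓ MOVLE  r1←0x7d
3: ✓ CMP  NZCV=0010
4: ✓ SUBGE  r0←0x09
5: · MOVCC
6: ✓ MOVNE  r2←0x58
7: ✓ CMP  NZCV=0010
8: ✓ MOVGE  r3←0xa9
9: ✓ MOVHI  r0←0xee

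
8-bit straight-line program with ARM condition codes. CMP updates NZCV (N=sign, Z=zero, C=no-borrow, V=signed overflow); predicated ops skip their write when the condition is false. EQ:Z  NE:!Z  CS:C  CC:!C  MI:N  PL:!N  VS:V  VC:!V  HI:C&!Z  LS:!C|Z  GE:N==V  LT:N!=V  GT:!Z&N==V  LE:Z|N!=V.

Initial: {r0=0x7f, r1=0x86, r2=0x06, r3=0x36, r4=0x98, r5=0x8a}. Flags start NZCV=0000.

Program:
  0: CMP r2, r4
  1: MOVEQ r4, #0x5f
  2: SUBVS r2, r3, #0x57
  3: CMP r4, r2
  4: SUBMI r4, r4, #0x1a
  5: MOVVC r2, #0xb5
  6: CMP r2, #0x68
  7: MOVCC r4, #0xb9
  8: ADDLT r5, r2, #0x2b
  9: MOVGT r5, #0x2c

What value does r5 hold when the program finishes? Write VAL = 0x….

0: ✓ CMP  NZCV=0000
1: · MOVEQ
2: · SUBVS
3: ✓ CMP  NZCV=1010
4: ✓ SUBMI  r4←0x7e
5: ✓ MOVVC  r2←0xb5
6: ✓ CMP  NZCV=0011
7: · MOVCC
8: ✓ ADDLT  r5←0xe0
9: · MOVGT

VAL = 0xe0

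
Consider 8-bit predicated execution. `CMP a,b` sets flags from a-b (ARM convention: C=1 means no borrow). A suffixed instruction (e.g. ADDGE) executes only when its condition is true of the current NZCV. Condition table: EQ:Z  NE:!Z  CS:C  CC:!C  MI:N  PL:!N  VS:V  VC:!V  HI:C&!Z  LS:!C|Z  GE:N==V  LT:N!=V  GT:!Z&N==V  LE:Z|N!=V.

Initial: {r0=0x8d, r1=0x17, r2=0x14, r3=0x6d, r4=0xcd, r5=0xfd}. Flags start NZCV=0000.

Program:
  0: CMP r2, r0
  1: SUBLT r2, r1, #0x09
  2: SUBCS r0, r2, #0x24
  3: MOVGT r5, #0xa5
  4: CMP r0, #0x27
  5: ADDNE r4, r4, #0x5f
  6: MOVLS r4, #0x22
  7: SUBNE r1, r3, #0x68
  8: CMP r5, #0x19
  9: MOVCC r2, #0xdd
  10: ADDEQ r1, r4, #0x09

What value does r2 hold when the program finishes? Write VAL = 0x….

VAL = 0x14

[0] flags=1001 → (cmp)
[1] flags=1001 LT?F → skip
[2] flags=1001 CS?F → skip
[3] flags=1001 GT?T → r5=0xa5
[4] flags=0011 → (cmp)
[5] flags=0011 NE?T → r4=0x2c
[6] flags=0011 LS?F → skip
[7] flags=0011 NE?T → r1=0x05
[8] flags=1010 → (cmp)
[9] flags=1010 CC?F → skip
[10] flags=1010 EQ?F → skip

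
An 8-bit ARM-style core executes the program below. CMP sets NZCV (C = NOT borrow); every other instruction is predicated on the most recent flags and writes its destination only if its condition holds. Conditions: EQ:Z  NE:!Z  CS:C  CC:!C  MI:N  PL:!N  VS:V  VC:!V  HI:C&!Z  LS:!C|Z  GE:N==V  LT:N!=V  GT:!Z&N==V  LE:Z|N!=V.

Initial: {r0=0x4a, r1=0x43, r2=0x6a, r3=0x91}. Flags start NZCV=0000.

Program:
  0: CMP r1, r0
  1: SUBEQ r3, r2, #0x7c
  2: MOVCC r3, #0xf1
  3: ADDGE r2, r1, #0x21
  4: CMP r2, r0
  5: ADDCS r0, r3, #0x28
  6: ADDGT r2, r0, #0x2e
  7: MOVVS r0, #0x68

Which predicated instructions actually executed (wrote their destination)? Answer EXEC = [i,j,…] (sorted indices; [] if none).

0: ✓ CMP  NZCV=1000
1: · SUBEQ
2: ✓ MOVCC  r3←0xf1
3: · ADDGE
4: ✓ CMP  NZCV=0010
5: ✓ ADDCS  r0←0x19
6: ✓ ADDGT  r2←0x47
7: · MOVVS

EXEC = [2,5,6]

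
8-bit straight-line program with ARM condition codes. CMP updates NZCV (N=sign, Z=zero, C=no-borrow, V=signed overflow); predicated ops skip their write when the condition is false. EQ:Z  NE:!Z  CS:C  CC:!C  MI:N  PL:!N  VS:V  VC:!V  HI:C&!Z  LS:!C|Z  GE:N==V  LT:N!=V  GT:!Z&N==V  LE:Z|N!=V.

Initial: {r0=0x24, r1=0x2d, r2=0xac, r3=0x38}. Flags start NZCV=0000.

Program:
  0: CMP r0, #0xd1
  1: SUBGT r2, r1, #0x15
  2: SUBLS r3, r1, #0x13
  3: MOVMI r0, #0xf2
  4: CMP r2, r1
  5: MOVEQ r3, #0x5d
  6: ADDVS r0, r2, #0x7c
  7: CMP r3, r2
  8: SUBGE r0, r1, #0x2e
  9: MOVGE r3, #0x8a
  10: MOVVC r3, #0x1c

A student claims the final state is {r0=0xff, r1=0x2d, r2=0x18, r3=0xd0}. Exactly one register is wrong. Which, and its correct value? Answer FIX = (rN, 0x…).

[0] flags=0000 → (cmp)
[1] flags=0000 GT?T → r2=0x18
[2] flags=0000 LS?T → r3=0x1a
[3] flags=0000 MI?F → skip
[4] flags=1000 → (cmp)
[5] flags=1000 EQ?F → skip
[6] flags=1000 VS?F → skip
[7] flags=0010 → (cmp)
[8] flags=0010 GE?T → r0=0xff
[9] flags=0010 GE?T → r3=0x8a
[10] flags=0010 VC?T → r3=0x1c

FIX = (r3, 0x1c)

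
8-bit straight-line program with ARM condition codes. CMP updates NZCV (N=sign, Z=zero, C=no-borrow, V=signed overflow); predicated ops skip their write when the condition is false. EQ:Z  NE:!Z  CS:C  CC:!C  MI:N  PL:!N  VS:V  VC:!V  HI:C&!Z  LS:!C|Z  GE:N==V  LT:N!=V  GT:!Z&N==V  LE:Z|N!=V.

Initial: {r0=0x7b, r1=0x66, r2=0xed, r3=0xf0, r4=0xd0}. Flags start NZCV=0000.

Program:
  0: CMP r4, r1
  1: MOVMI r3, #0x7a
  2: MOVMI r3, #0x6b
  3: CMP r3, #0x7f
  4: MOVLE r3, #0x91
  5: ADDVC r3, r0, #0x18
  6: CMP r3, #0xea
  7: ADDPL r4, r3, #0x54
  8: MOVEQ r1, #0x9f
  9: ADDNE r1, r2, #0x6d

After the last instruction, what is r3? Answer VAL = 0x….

VAL = 0x91

0: ✓ CMP  NZCV=0011
1: · MOVMI
2: · MOVMI
3: ✓ CMP  NZCV=0011
4: ✓ MOVLE  r3←0x91
5: · ADDVC
6: ✓ CMP  NZCV=1000
7: · ADDPL
8: · MOVEQ
9: ✓ ADDNE  r1←0x5a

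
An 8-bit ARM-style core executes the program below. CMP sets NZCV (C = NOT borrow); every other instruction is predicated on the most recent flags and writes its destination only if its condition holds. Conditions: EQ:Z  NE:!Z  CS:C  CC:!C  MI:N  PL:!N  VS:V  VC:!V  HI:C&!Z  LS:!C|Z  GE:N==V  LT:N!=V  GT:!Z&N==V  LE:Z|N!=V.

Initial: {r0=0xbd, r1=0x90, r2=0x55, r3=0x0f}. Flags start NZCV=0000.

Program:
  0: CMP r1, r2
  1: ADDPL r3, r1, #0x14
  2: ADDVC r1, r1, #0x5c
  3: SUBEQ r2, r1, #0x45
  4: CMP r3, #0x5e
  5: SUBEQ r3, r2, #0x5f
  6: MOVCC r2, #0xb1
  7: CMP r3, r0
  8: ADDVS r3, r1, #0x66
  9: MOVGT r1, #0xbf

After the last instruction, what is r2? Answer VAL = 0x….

VAL = 0x55

[0] flags=0011 → (cmp)
[1] flags=0011 PL?T → r3=0xa4
[2] flags=0011 VC?F → skip
[3] flags=0011 EQ?F → skip
[4] flags=0011 → (cmp)
[5] flags=0011 EQ?F → skip
[6] flags=0011 CC?F → skip
[7] flags=1000 → (cmp)
[8] flags=1000 VS?F → skip
[9] flags=1000 GT?F → skip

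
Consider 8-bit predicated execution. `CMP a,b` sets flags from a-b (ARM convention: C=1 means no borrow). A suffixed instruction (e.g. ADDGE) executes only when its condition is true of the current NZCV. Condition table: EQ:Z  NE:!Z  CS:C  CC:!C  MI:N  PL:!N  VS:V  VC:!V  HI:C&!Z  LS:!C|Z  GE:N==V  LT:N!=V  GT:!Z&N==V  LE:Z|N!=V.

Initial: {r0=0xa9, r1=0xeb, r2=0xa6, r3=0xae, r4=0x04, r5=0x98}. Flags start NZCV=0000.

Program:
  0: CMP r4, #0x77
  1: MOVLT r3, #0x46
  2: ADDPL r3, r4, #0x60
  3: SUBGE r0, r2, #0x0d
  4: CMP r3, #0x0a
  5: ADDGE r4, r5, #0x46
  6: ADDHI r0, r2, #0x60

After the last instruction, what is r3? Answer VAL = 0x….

[0] flags=1000 → (cmp)
[1] flags=1000 LT?T → r3=0x46
[2] flags=1000 PL?F → skip
[3] flags=1000 GE?F → skip
[4] flags=0010 → (cmp)
[5] flags=0010 GE?T → r4=0xde
[6] flags=0010 HI?T → r0=0x06

VAL = 0x46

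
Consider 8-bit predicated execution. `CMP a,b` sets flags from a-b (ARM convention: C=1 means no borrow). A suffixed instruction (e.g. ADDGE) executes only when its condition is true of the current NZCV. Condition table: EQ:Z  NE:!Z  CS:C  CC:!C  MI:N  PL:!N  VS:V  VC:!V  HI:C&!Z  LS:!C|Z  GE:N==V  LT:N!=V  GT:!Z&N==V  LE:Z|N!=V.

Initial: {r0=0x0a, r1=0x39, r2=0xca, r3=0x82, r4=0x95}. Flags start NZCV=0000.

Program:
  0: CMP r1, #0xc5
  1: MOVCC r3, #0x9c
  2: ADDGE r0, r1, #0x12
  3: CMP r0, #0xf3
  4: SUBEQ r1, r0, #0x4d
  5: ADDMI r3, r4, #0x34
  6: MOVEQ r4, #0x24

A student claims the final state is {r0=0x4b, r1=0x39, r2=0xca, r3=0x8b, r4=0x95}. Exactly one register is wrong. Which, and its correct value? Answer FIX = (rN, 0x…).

[0] flags=0000 → (cmp)
[1] flags=0000 CC?T → r3=0x9c
[2] flags=0000 GE?T → r0=0x4b
[3] flags=0000 → (cmp)
[4] flags=0000 EQ?F → skip
[5] flags=0000 MI?F → skip
[6] flags=0000 EQ?F → skip

FIX = (r3, 0x9c)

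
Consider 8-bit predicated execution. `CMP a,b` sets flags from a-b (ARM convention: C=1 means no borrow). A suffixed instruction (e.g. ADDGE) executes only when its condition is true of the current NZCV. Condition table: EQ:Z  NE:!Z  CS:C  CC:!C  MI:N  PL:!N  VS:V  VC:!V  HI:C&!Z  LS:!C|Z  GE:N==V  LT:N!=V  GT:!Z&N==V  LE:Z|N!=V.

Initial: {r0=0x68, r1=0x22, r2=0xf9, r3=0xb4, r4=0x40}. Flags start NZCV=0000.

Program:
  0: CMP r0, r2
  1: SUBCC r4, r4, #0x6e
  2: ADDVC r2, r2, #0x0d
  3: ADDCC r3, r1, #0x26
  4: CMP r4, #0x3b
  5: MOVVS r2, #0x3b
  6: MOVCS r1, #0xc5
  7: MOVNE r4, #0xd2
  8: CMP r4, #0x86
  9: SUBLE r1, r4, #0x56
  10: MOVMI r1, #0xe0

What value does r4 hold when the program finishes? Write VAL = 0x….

[0] flags=0000 → (cmp)
[1] flags=0000 CC?T → r4=0xd2
[2] flags=0000 VC?T → r2=0x06
[3] flags=0000 CC?T → r3=0x48
[4] flags=1010 → (cmp)
[5] flags=1010 VS?F → skip
[6] flags=1010 CS?T → r1=0xc5
[7] flags=1010 NE?T → r4=0xd2
[8] flags=0010 → (cmp)
[9] flags=0010 LE?F → skip
[10] flags=0010 MI?F → skip

VAL = 0xd2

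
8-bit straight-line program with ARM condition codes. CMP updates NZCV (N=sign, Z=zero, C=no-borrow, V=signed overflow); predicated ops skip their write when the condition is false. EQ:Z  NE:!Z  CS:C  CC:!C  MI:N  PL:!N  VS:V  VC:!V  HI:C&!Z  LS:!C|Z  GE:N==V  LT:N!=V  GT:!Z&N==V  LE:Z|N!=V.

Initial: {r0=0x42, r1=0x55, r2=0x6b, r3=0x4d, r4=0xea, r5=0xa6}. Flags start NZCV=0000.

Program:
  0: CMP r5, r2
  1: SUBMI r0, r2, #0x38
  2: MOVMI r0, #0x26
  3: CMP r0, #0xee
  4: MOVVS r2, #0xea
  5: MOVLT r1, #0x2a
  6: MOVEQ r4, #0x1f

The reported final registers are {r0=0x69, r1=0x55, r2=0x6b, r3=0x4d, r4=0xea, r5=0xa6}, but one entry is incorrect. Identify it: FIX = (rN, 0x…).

FIX = (r0, 0x42)

[0] flags=0011 → (cmp)
[1] flags=0011 MI?F → skip
[2] flags=0011 MI?F → skip
[3] flags=0000 → (cmp)
[4] flags=0000 VS?F → skip
[5] flags=0000 LT?F → skip
[6] flags=0000 EQ?F → skip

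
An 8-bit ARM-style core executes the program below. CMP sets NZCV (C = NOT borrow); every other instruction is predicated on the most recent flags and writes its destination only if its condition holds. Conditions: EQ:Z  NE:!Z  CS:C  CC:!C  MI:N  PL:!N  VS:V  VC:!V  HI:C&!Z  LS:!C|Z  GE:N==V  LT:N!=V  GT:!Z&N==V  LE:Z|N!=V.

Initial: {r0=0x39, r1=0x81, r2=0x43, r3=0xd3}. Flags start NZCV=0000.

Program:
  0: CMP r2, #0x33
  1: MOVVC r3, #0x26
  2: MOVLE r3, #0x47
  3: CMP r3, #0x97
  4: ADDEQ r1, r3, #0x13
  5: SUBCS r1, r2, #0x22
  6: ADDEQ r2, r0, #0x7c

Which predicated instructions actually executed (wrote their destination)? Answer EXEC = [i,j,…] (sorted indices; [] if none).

EXEC = [1]

[0] flags=0010 → (cmp)
[1] flags=0010 VC?T → r3=0x26
[2] flags=0010 LE?F → skip
[3] flags=1001 → (cmp)
[4] flags=1001 EQ?F → skip
[5] flags=1001 CS?F → skip
[6] flags=1001 EQ?F → skip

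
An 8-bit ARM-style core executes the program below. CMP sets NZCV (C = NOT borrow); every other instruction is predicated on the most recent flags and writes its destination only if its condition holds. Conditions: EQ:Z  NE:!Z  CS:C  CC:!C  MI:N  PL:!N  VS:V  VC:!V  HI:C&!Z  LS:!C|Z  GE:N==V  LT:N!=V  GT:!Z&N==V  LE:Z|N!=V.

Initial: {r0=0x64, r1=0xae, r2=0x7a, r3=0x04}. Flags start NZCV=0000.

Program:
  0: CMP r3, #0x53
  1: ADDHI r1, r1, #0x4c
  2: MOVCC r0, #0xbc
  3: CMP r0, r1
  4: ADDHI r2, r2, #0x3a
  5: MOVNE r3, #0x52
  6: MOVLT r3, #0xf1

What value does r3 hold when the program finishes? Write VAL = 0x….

0: ✓ CMP  NZCV=1000
1: · ADDHI
2: ✓ MOVCC  r0←0xbc
3: ✓ CMP  NZCV=0010
4: ✓ ADDHI  r2←0xb4
5: ✓ MOVNE  r3←0x52
6: · MOVLT

VAL = 0x52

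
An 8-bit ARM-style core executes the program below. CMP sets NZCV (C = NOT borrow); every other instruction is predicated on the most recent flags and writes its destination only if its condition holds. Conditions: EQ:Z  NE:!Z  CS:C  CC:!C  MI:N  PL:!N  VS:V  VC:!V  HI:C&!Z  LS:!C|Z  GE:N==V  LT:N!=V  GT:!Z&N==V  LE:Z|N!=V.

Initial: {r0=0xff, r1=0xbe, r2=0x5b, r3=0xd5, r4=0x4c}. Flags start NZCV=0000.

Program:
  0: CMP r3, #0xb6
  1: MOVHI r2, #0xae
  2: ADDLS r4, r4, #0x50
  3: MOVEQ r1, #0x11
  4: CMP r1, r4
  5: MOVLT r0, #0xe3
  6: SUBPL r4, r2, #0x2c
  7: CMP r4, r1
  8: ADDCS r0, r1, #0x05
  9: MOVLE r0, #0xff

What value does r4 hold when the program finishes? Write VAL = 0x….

VAL = 0x82

0: ✓ CMP  NZCV=0010
1: ✓ MOVHI  r2←0xae
2: · ADDLS
3: · MOVEQ
4: ✓ CMP  NZCV=0011
5: ✓ MOVLT  r0←0xe3
6: ✓ SUBPL  r4←0x82
7: ✓ CMP  NZCV=1000
8: · ADDCS
9: ✓ MOVLE  r0←0xff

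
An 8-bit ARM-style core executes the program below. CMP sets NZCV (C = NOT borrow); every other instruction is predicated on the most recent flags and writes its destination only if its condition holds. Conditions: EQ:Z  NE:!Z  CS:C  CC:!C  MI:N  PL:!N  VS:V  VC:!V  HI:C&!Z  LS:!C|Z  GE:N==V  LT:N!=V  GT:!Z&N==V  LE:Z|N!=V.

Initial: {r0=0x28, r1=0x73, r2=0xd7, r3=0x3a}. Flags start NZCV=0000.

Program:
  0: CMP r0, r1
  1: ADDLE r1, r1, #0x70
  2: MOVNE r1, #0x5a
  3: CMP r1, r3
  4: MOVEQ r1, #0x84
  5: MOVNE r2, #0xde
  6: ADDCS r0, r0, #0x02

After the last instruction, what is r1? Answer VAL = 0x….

VAL = 0x5a

[0] flags=1000 → (cmp)
[1] flags=1000 LE?T → r1=0xe3
[2] flags=1000 NE?T → r1=0x5a
[3] flags=0010 → (cmp)
[4] flags=0010 EQ?F → skip
[5] flags=0010 NE?T → r2=0xde
[6] flags=0010 CS?T → r0=0x2a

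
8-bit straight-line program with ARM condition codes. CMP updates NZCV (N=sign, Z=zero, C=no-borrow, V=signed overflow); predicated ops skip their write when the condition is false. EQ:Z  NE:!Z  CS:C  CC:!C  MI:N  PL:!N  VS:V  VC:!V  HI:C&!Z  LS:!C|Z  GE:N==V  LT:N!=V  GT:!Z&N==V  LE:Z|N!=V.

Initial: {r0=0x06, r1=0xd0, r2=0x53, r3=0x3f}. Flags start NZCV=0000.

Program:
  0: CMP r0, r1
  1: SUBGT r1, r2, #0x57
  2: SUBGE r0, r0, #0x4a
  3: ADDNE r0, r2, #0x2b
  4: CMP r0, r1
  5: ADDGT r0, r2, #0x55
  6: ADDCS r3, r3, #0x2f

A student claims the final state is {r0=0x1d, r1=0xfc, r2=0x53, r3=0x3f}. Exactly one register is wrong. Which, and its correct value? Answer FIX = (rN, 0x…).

FIX = (r0, 0xa8)

0: ✓ CMP  NZCV=0000
1: ✓ SUBGT  r1←0xfc
2: ✓ SUBGE  r0←0xbc
3: ✓ ADDNE  r0←0x7e
4: ✓ CMP  NZCV=1001
5: ✓ ADDGT  r0←0xa8
6: · ADDCS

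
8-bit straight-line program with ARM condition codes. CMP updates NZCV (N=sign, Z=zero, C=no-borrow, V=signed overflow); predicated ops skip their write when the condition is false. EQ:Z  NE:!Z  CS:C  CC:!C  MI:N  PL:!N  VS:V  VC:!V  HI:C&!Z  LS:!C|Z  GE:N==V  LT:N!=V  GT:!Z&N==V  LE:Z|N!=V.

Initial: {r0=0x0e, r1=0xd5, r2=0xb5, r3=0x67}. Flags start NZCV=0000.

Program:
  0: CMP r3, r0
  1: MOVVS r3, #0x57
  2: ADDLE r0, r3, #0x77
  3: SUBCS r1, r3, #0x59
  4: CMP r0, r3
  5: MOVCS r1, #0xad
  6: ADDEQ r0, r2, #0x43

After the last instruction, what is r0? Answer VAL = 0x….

VAL = 0x0e

0: ✓ CMP  NZCV=0010
1: · MOVVS
2: · ADDLE
3: ✓ SUBCS  r1←0x0e
4: ✓ CMP  NZCV=1000
5: · MOVCS
6: · ADDEQ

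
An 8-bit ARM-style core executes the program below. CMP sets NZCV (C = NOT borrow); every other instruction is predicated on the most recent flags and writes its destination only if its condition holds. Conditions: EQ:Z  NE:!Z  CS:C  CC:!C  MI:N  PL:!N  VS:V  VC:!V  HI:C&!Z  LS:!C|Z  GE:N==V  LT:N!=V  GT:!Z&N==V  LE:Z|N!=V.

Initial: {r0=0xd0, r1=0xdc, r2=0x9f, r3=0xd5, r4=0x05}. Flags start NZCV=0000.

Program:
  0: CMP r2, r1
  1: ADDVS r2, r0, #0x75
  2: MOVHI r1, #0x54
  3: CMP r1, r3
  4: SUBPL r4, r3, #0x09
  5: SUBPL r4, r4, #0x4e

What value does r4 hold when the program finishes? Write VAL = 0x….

[0] flags=1000 → (cmp)
[1] flags=1000 VS?F → skip
[2] flags=1000 HI?F → skip
[3] flags=0010 → (cmp)
[4] flags=0010 PL?T → r4=0xcc
[5] flags=0010 PL?T → r4=0x7e

VAL = 0x7e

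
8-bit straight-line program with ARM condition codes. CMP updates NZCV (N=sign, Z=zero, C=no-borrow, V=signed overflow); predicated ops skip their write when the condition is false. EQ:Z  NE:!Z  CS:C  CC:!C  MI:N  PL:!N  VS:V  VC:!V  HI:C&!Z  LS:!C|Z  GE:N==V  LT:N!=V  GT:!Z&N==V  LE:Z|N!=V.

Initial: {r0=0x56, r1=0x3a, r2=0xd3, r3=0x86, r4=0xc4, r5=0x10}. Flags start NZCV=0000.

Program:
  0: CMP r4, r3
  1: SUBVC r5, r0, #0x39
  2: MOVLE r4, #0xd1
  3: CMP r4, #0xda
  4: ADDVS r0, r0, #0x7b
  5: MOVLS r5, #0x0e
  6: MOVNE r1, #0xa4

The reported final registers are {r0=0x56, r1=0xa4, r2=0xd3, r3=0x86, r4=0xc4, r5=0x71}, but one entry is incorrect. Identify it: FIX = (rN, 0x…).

FIX = (r5, 0x0e)

[0] flags=0010 → (cmp)
[1] flags=0010 VC?T → r5=0x1d
[2] flags=0010 LE?F → skip
[3] flags=1000 → (cmp)
[4] flags=1000 VS?F → skip
[5] flags=1000 LS?T → r5=0x0e
[6] flags=1000 NE?T → r1=0xa4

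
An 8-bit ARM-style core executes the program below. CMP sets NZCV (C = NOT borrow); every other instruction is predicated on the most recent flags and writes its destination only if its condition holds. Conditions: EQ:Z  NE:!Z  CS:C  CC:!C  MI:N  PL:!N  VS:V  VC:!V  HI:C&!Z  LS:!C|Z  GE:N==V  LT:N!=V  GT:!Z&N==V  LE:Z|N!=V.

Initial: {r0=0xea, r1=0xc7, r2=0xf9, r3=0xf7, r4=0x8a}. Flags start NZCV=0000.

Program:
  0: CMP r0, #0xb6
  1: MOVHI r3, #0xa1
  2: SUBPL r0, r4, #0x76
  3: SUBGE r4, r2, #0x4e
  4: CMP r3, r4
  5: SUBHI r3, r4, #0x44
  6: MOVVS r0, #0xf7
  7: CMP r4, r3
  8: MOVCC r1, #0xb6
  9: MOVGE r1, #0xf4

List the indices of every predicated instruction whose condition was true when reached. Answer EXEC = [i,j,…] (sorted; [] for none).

0: ✓ CMP  NZCV=0010
1: ✓ MOVHI  r3←0xa1
2: ✓ SUBPL  r0←0x14
3: ✓ SUBGE  r4←0xab
4: ✓ CMP  NZCV=1000
5: · SUBHI
6: · MOVVS
7: ✓ CMP  NZCV=0010
8: · MOVCC
9: ✓ MOVGE  r1←0xf4

EXEC = [1,2,3,9]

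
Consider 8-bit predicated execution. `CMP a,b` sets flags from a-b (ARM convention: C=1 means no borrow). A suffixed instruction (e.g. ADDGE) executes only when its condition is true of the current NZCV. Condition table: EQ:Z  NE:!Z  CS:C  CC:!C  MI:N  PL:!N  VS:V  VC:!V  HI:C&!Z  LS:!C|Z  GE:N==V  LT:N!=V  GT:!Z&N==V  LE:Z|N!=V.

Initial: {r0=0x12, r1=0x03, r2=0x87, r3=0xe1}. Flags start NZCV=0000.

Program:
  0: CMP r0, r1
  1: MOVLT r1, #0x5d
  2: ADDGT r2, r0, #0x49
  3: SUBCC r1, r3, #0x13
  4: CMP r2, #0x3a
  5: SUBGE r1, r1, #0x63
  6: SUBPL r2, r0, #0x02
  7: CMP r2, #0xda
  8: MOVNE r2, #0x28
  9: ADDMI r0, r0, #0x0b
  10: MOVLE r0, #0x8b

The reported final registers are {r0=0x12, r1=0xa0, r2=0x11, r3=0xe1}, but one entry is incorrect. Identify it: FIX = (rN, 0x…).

FIX = (r2, 0x28)

0: ✓ CMP  NZCV=0010
1: · MOVLT
2: ✓ ADDGT  r2←0x5b
3: · SUBCC
4: ✓ CMP  NZCV=0010
5: ✓ SUBGE  r1←0xa0
6: ✓ SUBPL  r2←0x10
7: ✓ CMP  NZCV=0000
8: ✓ MOVNE  r2←0x28
9: · ADDMI
10: · MOVLE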